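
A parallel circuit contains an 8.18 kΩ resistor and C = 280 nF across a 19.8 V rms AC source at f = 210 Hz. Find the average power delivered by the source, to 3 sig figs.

47.9 mW

ω = 2πf = 1319 rad/s
X_C = 1/(ωC) = 2710 Ω
Parallel: admittances add. Y = 1/R + jωC
Y = (0.000122 + j0.000369) S
|Y| = 0.000389 S → |Z| = 1/|Y| = 2570 Ω, ∠Z = −∠Y = -71.7°
I = V/|Z| = 7.71 mA
P = VI cos φ = 19.8 × 0.00771 × cos(-71.7°) = 47.9 mW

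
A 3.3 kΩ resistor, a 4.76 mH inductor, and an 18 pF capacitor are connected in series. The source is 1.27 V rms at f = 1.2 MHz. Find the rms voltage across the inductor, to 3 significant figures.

ω = 2πf = 7.54e+06 rad/s
X_L = ωL = 35900 Ω
X_C = 1/(ωC) = 7370 Ω
Net reactance X = X_L − X_C = 28500 Ω
Z = 3300 + j28500 Ω
|Z| = √(3300² + 28500²) = 28700 Ω
I = V/|Z| = 44.2 μA
V_L = I·|Z_L| = 4.42e-05 × 35900 = 1.59 V

1.59 V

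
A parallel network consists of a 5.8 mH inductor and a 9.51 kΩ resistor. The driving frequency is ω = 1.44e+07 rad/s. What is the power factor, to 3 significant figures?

0.994

X_L = ωL = 83500 Ω
Parallel: admittances add. Y = 1/R + 1/(jωL)
Y = (0.000105 − j1.2e-05) S
|Y| = 0.000106 S → |Z| = 1/|Y| = 9450 Ω, ∠Z = −∠Y = 6.50°
cos φ = cos(6.50°) = 0.994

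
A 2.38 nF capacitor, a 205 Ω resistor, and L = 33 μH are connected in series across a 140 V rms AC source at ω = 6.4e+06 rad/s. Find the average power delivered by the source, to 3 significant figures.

X_L = ωL = 211 Ω
X_C = 1/(ωC) = 65.7 Ω
Net reactance X = X_L − X_C = 146 Ω
Z = 205 + j146 Ω
|Z| = √(205² + 146²) = 251 Ω
∠Z = arctan(146/205) = 35.4°
I = V/|Z| = 557 mA
P = VI cos φ = 140 × 0.557 × cos(35.4°) = 63.6 W

63.6 W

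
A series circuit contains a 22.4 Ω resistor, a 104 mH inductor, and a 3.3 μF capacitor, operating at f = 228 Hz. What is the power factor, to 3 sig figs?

0.337

ω = 2πf = 1433 rad/s
X_L = ωL = 149 Ω
X_C = 1/(ωC) = 212 Ω
Net reactance X = X_L − X_C = -62.5 Ω
Z = 22.4 − j62.5 Ω
|Z| = √(22.4² + 62.5²) = 66.4 Ω
∠Z = arctan(-62.5/22.4) = -70.3°
cos φ = cos(-70.3°) = 0.337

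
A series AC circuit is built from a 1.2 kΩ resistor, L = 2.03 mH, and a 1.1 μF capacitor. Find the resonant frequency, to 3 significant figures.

ω₀ = 1/√(LC) = 1/√(0.00203 × 1.1e-06) = 21160 rad/s
f₀ = ω₀/(2π) = 3.37 kHz

3.37 kHz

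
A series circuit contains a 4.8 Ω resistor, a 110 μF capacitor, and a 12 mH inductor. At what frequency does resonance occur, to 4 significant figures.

138.5 Hz

ω₀ = 1/√(LC) = 1/√(0.012 × 0.00011) = 870.4 rad/s
f₀ = ω₀/(2π) = 138.5 Hz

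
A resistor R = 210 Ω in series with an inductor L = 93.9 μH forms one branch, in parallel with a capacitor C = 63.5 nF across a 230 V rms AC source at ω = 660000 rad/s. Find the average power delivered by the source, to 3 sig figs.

X_L = ωL = 62.0 Ω
X_C = 1/(ωC) = 23.9 Ω
Branch 1 (R+jX_L): Z₁ = 210 + j62.0 Ω, |Z₁| = 219 Ω
Branch 2 (−jX_C): Z₂ = −j23.9 Ω
Parallel: Z = Z₁Z₂/(Z₁+Z₂), |Z| = 24.5 Ω, ∠Z = -83.8°
I = V/|Z| = 9.40 A
P = VI cos φ = 230 × 9.40 × cos(-83.8°) = 232 W

232 W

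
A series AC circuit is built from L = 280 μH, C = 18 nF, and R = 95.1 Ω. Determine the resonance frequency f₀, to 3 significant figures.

70.9 kHz

ω₀ = 1/√(LC) = 1/√(0.00028 × 1.8e-08) = 445400 rad/s
f₀ = ω₀/(2π) = 70.9 kHz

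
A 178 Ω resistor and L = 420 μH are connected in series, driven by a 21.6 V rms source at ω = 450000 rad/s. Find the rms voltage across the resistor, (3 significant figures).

14.8 V

X_L = ωL = 189 Ω
Z = 178 + j189 Ω
|Z| = √(178² + 189²) = 260 Ω
I = V/|Z| = 83.2 mA
V_R = I·|Z_R| = 0.0832 × 178 = 14.8 V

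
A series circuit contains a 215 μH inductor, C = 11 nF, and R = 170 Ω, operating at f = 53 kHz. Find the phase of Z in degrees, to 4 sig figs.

-49.83°

ω = 2πf = 333000 rad/s
X_L = ωL = 71.60 Ω
X_C = 1/(ωC) = 273.0 Ω
Net reactance X = X_L − X_C = -201.4 Ω
Z = 170.0 − j201.4 Ω
|Z| = √(170.0² + 201.4²) = 263.6 Ω
∠Z = arctan(-201.4/170.0) = -49.83°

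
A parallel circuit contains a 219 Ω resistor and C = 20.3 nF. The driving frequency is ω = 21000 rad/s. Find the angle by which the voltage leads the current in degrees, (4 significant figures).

X_C = 1/(ωC) = 2346 Ω
Parallel: admittances add. Y = 1/R + jωC
Y = (0.004566 + j0.0004263) S
|Y| = 0.004586 S → |Z| = 1/|Y| = 218.1 Ω, ∠Z = −∠Y = -5.334°

-5.334°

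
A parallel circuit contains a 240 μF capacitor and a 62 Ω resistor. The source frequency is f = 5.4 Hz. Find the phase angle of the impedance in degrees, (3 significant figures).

ω = 2πf = 33.93 rad/s
X_C = 1/(ωC) = 123 Ω
Parallel: admittances add. Y = 1/R + jωC
Y = (0.0161 + j0.00814) S
|Y| = 0.0181 S → |Z| = 1/|Y| = 55.3 Ω, ∠Z = −∠Y = -26.8°

-26.8°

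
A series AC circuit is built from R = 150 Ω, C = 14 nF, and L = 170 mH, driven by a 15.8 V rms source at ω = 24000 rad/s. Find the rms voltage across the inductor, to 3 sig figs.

57.9 V

X_L = ωL = 4080 Ω
X_C = 1/(ωC) = 2980 Ω
Net reactance X = X_L − X_C = 1100 Ω
Z = 150 + j1100 Ω
|Z| = √(150² + 1100²) = 1110 Ω
I = V/|Z| = 14.2 mA
V_L = I·|Z_L| = 0.0142 × 4080 = 57.9 V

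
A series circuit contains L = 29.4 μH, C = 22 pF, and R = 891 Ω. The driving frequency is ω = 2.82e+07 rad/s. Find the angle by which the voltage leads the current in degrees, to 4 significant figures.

X_L = ωL = 829.1 Ω
X_C = 1/(ωC) = 1612 Ω
Net reactance X = X_L − X_C = -782.8 Ω
Z = 891.0 − j782.8 Ω
|Z| = √(891.0² + 782.8²) = 1186 Ω
∠Z = arctan(-782.8/891.0) = -41.30°

-41.30°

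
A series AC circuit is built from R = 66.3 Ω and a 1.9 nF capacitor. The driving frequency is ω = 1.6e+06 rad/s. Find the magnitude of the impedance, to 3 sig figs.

X_C = 1/(ωC) = 329 Ω
Z = 66.3 − j329 Ω
|Z| = √(66.3² + 329²) = 336 Ω

336 Ω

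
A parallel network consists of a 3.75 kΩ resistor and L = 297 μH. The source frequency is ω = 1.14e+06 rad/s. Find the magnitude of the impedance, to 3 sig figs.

337 Ω

X_L = ωL = 339 Ω
Parallel: admittances add. Y = 1/R + 1/(jωL)
Y = (0.000267 − j0.00295) S
|Y| = 0.00297 S → |Z| = 1/|Y| = 337 Ω, ∠Z = −∠Y = 84.8°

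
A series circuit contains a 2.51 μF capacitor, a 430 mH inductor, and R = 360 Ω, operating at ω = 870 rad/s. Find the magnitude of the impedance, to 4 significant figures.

X_L = ωL = 374.1 Ω
X_C = 1/(ωC) = 457.9 Ω
Net reactance X = X_L − X_C = -83.84 Ω
Z = 360.0 − j83.84 Ω
|Z| = √(360.0² + 83.84²) = 369.6 Ω

369.6 Ω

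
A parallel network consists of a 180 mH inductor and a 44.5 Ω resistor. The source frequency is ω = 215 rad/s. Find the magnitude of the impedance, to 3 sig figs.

29.2 Ω

X_L = ωL = 38.7 Ω
Parallel: admittances add. Y = 1/R + 1/(jωL)
Y = (0.0225 − j0.0258) S
|Y| = 0.0342 S → |Z| = 1/|Y| = 29.2 Ω, ∠Z = −∠Y = 49.0°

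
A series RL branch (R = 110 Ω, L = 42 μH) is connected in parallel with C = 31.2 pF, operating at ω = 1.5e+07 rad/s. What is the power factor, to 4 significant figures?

X_L = ωL = 630.0 Ω
X_C = 1/(ωC) = 2137 Ω
Branch 1 (R+jX_L): Z₁ = 110.0 + j630.0 Ω, |Z₁| = 639.5 Ω
Branch 2 (−jX_C): Z₂ = −j2137 Ω
Parallel: Z = Z₁Z₂/(Z₁+Z₂), |Z| = 904.5 Ω, ∠Z = 75.92°
cos φ = cos(75.92°) = 0.2433

0.2433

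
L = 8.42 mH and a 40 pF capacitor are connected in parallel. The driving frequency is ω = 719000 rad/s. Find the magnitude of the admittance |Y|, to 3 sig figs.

136 μS

X_L = ωL = 6050 Ω
X_C = 1/(ωC) = 34800 Ω
Parallel: admittances add. Y = 1/(jωL) + jωC
Y = (0 − j0.000136) S
|Y| = 0.000136 S → |Z| = 1/|Y| = 7330 Ω, ∠Z = −∠Y = 90.0°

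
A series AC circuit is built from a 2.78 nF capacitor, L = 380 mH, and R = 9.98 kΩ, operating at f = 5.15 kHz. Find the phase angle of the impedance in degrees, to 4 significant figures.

6.741°

ω = 2πf = 32360 rad/s
X_L = ωL = 12300 Ω
X_C = 1/(ωC) = 11120 Ω
Net reactance X = X_L − X_C = 1180 Ω
Z = 9980 + j1180 Ω
|Z| = √(9980² + 1180²) = 10050 Ω
∠Z = arctan(1180/9980) = 6.741°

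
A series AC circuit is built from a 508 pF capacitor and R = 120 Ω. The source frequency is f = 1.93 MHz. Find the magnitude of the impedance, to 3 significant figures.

ω = 2πf = 1.213e+07 rad/s
X_C = 1/(ωC) = 162 Ω
Z = 120 − j162 Ω
|Z| = √(120² + 162²) = 202 Ω

202 Ω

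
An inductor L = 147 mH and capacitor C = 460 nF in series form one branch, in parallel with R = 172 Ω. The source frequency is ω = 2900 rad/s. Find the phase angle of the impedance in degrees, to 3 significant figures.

X_L = ωL = 426 Ω
X_C = 1/(ωC) = 750 Ω
Branch 1: Z₁ = R = 172 Ω
Branch 2 (series LC): Z₂ = j(X_L − X_C) = −j323 Ω
Parallel: Z = Z₁Z₂/(Z₁+Z₂), |Z| = 152 Ω, ∠Z = -28.0°

-28.0°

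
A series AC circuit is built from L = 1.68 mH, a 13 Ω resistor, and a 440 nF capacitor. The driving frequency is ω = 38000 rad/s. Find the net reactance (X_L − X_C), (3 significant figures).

X_L = ωL = 63.8 Ω
X_C = 1/(ωC) = 59.8 Ω
X = 63.8 − 59.8 = 4.03 Ω

4.03 Ω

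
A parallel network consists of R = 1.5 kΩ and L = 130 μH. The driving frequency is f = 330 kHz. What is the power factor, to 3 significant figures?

ω = 2πf = 2.073e+06 rad/s
X_L = ωL = 270 Ω
Parallel: admittances add. Y = 1/R + 1/(jωL)
Y = (0.000667 − j0.00371) S
|Y| = 0.00377 S → |Z| = 1/|Y| = 265 Ω, ∠Z = −∠Y = 79.8°
cos φ = cos(79.8°) = 0.177

0.177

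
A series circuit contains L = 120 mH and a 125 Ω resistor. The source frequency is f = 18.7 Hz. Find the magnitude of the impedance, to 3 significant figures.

126 Ω

ω = 2πf = 117.5 rad/s
X_L = ωL = 14.1 Ω
Z = 125 + j14.1 Ω
|Z| = √(125² + 14.1²) = 126 Ω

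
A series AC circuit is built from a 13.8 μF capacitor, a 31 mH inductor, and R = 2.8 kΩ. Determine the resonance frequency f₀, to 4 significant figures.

ω₀ = 1/√(LC) = 1/√(0.031 × 1.38e-05) = 1529 rad/s
f₀ = ω₀/(2π) = 243.3 Hz

243.3 Hz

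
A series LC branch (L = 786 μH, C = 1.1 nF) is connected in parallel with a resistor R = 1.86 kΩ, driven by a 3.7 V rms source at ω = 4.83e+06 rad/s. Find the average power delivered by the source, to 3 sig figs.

7.36 mW

X_L = ωL = 3800 Ω
X_C = 1/(ωC) = 188 Ω
Branch 1: Z₁ = R = 1860 Ω
Branch 2 (series LC): Z₂ = j(X_L − X_C) = j3610 Ω
Parallel: Z = Z₁Z₂/(Z₁+Z₂), |Z| = 1650 Ω, ∠Z = 27.3°
I = V/|Z| = 2.24 mA
P = VI cos φ = 3.7 × 0.00224 × cos(27.3°) = 7.36 mW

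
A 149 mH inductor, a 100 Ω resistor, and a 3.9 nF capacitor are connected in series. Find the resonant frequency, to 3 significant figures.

ω₀ = 1/√(LC) = 1/√(0.149 × 3.9e-09) = 41480 rad/s
f₀ = ω₀/(2π) = 6.60 kHz

6.60 kHz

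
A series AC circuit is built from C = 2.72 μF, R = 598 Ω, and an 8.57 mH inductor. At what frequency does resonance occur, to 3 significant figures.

1.04 kHz

ω₀ = 1/√(LC) = 1/√(0.00857 × 2.72e-06) = 6550 rad/s
f₀ = ω₀/(2π) = 1.04 kHz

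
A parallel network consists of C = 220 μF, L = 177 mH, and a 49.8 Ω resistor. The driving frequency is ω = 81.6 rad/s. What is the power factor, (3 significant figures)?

X_L = ωL = 14.4 Ω
X_C = 1/(ωC) = 55.7 Ω
Parallel: admittances add. Y = 1/R + 1/(jωL) + jωC
Y = (0.0201 − j0.0513) S
|Y| = 0.0551 S → |Z| = 1/|Y| = 18.2 Ω, ∠Z = −∠Y = 68.6°
cos φ = cos(68.6°) = 0.365

0.365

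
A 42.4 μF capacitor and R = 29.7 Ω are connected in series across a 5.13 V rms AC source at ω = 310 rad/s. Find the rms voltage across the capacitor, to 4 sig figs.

4.779 V

X_C = 1/(ωC) = 76.08 Ω
Z = 29.70 − j76.08 Ω
|Z| = √(29.70² + 76.08²) = 81.67 Ω
I = V/|Z| = 62.81 mA
V_C = I·|Z_C| = 0.06281 × 76.08 = 4.779 V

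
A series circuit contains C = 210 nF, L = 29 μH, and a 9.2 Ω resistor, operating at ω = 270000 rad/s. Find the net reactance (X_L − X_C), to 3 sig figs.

-9.81 Ω

X_L = ωL = 7.83 Ω
X_C = 1/(ωC) = 17.6 Ω
X = 7.83 − 17.6 = -9.81 Ω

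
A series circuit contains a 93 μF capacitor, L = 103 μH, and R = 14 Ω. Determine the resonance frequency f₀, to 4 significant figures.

ω₀ = 1/√(LC) = 1/√(0.000103 × 9.3e-05) = 10220 rad/s
f₀ = ω₀/(2π) = 1.626 kHz

1.626 kHz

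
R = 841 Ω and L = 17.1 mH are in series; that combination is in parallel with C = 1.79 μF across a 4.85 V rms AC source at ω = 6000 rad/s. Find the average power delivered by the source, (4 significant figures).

X_L = ωL = 102.6 Ω
X_C = 1/(ωC) = 93.11 Ω
Branch 1 (R+jX_L): Z₁ = 841.0 + j102.6 Ω, |Z₁| = 847.2 Ω
Branch 2 (−jX_C): Z₂ = −j93.11 Ω
Parallel: Z = Z₁Z₂/(Z₁+Z₂), |Z| = 93.79 Ω, ∠Z = -83.69°
I = V/|Z| = 51.71 mA
P = VI cos φ = 4.85 × 0.05171 × cos(-83.69°) = 27.56 mW

27.56 mW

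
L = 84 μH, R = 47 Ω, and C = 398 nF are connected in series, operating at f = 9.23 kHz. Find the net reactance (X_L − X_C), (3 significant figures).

ω = 2πf = 57990 rad/s
X_L = ωL = 4.87 Ω
X_C = 1/(ωC) = 43.3 Ω
X = 4.87 − 43.3 = -38.5 Ω

-38.5 Ω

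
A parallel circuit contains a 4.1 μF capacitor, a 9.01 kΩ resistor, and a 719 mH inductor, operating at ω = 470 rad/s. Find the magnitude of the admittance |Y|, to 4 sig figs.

X_L = ωL = 337.9 Ω
X_C = 1/(ωC) = 518.9 Ω
Parallel: admittances add. Y = 1/R + 1/(jωL) + jωC
Y = (0.0001110 − j0.001032) S
|Y| = 0.001038 S → |Z| = 1/|Y| = 963.3 Ω, ∠Z = −∠Y = 83.86°

1.038 mS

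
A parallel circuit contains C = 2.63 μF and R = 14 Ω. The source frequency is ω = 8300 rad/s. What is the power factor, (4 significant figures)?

0.9563

X_C = 1/(ωC) = 45.81 Ω
Parallel: admittances add. Y = 1/R + jωC
Y = (0.07143 + j0.02183) S
|Y| = 0.07469 S → |Z| = 1/|Y| = 13.39 Ω, ∠Z = −∠Y = -16.99°
cos φ = cos(-16.99°) = 0.9563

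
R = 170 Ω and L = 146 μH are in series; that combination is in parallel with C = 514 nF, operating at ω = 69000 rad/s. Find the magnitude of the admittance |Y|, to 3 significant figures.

35.6 mS

X_L = ωL = 10.1 Ω
X_C = 1/(ωC) = 28.2 Ω
Branch 1 (R+jX_L): Z₁ = 170 + j10.1 Ω, |Z₁| = 170 Ω
Branch 2 (−jX_C): Z₂ = −j28.2 Ω
Parallel: Z = Z₁Z₂/(Z₁+Z₂), |Z| = 28.1 Ω, ∠Z = -80.5°
|Y| = 1/|Z| = 35.6 mS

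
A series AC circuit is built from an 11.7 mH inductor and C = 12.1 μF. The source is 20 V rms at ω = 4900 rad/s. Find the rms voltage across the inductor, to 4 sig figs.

X_L = ωL = 57.33 Ω
X_C = 1/(ωC) = 16.87 Ω
Net reactance X = X_L − X_C = 40.46 Ω
Z = j40.46 Ω
|Z| = √(0² + 40.46²) = 40.46 Ω
I = V/|Z| = 494.3 mA
V_L = I·|Z_L| = 0.4943 × 57.33 = 28.34 V

28.34 V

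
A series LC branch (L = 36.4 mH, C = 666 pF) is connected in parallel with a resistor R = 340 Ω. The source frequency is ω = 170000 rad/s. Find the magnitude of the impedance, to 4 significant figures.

337.2 Ω

X_L = ωL = 6188 Ω
X_C = 1/(ωC) = 8832 Ω
Branch 1: Z₁ = R = 340.0 Ω
Branch 2 (series LC): Z₂ = j(X_L − X_C) = −j2644 Ω
Parallel: Z = Z₁Z₂/(Z₁+Z₂), |Z| = 337.2 Ω, ∠Z = -7.327°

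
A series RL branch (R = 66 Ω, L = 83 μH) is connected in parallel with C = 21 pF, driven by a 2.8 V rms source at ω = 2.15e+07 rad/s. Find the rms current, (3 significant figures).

X_L = ωL = 1780 Ω
X_C = 1/(ωC) = 2210 Ω
Branch 1 (R+jX_L): Z₁ = 66.0 + j1780 Ω, |Z₁| = 1790 Ω
Branch 2 (−jX_C): Z₂ = −j2210 Ω
Parallel: Z = Z₁Z₂/(Z₁+Z₂), |Z| = 9080 Ω, ∠Z = 79.2°
I = V/|Z| = 2.8/9080 = 308 μA

308 μA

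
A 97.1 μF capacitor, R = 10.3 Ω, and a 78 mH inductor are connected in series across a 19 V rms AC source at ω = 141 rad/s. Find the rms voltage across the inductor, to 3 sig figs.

3.32 V

X_L = ωL = 11.0 Ω
X_C = 1/(ωC) = 73.0 Ω
Net reactance X = X_L − X_C = -62.0 Ω
Z = 10.3 − j62.0 Ω
|Z| = √(10.3² + 62.0²) = 62.9 Ω
I = V/|Z| = 302 mA
V_L = I·|Z_L| = 0.302 × 11.0 = 3.32 V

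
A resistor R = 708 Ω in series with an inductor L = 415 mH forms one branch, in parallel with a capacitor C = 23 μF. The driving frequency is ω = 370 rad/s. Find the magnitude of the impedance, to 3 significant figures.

120 Ω

X_L = ωL = 154 Ω
X_C = 1/(ωC) = 118 Ω
Branch 1 (R+jX_L): Z₁ = 708 + j154 Ω, |Z₁| = 724 Ω
Branch 2 (−jX_C): Z₂ = −j118 Ω
Parallel: Z = Z₁Z₂/(Z₁+Z₂), |Z| = 120 Ω, ∠Z = -80.7°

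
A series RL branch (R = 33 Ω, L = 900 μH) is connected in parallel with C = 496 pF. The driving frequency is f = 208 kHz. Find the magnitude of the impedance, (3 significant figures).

4930 Ω

ω = 2πf = 1.307e+06 rad/s
X_L = ωL = 1180 Ω
X_C = 1/(ωC) = 1540 Ω
Branch 1 (R+jX_L): Z₁ = 33.0 + j1180 Ω, |Z₁| = 1180 Ω
Branch 2 (−jX_C): Z₂ = −j1540 Ω
Parallel: Z = Z₁Z₂/(Z₁+Z₂), |Z| = 4930 Ω, ∠Z = 83.2°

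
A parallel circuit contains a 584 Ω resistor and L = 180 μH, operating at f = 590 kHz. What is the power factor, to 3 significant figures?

0.753

ω = 2πf = 3.707e+06 rad/s
X_L = ωL = 667 Ω
Parallel: admittances add. Y = 1/R + 1/(jωL)
Y = (0.00171 − j0.00150) S
|Y| = 0.00228 S → |Z| = 1/|Y| = 439 Ω, ∠Z = −∠Y = 41.2°
cos φ = cos(41.2°) = 0.753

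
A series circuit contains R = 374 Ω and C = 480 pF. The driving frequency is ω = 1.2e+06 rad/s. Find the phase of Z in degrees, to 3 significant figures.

-77.8°

X_C = 1/(ωC) = 1740 Ω
Z = 374 − j1740 Ω
|Z| = √(374² + 1740²) = 1780 Ω
∠Z = arctan(-1740/374) = -77.8°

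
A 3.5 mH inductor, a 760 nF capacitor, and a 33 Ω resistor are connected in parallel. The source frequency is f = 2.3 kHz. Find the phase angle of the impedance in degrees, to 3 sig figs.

ω = 2πf = 14450 rad/s
X_L = ωL = 50.6 Ω
X_C = 1/(ωC) = 91.0 Ω
Parallel: admittances add. Y = 1/R + 1/(jωL) + jωC
Y = (0.0303 − j0.00879) S
|Y| = 0.0316 S → |Z| = 1/|Y| = 31.7 Ω, ∠Z = −∠Y = 16.2°

16.2°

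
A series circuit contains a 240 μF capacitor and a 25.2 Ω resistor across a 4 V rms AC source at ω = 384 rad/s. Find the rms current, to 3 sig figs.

146 mA

X_C = 1/(ωC) = 10.9 Ω
Z = 25.2 − j10.9 Ω
|Z| = √(25.2² + 10.9²) = 27.4 Ω
I = V/|Z| = 4/27.4 = 146 mA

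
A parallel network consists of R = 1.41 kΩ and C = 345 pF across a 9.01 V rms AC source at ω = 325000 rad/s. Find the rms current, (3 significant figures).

X_C = 1/(ωC) = 8920 Ω
Parallel: admittances add. Y = 1/R + jωC
Y = (0.000709 + j0.000112) S
|Y| = 0.000718 S → |Z| = 1/|Y| = 1390 Ω, ∠Z = −∠Y = -8.98°
I = V/|Z| = 9.01/1390 = 6.47 mA

6.47 mA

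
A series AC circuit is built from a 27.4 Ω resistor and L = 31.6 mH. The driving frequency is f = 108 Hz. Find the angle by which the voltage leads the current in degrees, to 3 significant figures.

ω = 2πf = 678.6 rad/s
X_L = ωL = 21.4 Ω
Z = 27.4 + j21.4 Ω
|Z| = √(27.4² + 21.4²) = 34.8 Ω
∠Z = arctan(21.4/27.4) = 38.0°

38.0°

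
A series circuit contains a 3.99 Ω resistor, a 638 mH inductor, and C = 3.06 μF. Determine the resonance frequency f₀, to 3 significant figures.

114 Hz

ω₀ = 1/√(LC) = 1/√(0.638 × 3.06e-06) = 715.7 rad/s
f₀ = ω₀/(2π) = 114 Hz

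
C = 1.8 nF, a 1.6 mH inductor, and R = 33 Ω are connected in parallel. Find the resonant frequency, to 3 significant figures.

93.8 kHz

ω₀ = 1/√(LC) = 1/√(0.0016 × 1.8e-09) = 589300 rad/s
f₀ = ω₀/(2π) = 93.8 kHz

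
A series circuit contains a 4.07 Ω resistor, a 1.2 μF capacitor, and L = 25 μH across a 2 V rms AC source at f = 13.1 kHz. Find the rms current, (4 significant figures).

221.4 mA

ω = 2πf = 82310 rad/s
X_L = ωL = 2.058 Ω
X_C = 1/(ωC) = 10.12 Ω
Net reactance X = X_L − X_C = -8.067 Ω
Z = 4.070 − j8.067 Ω
|Z| = √(4.070² + 8.067²) = 9.035 Ω
I = V/|Z| = 2/9.035 = 221.4 mA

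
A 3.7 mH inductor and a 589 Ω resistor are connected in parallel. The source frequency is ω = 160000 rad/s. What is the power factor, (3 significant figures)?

X_L = ωL = 592 Ω
Parallel: admittances add. Y = 1/R + 1/(jωL)
Y = (0.00170 − j0.00169) S
|Y| = 0.00239 S → |Z| = 1/|Y| = 418 Ω, ∠Z = −∠Y = 44.9°
cos φ = cos(44.9°) = 0.709

0.709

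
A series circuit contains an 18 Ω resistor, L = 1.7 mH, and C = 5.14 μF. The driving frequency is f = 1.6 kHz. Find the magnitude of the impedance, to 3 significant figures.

18.1 Ω

ω = 2πf = 10050 rad/s
X_L = ωL = 17.1 Ω
X_C = 1/(ωC) = 19.4 Ω
Net reactance X = X_L − X_C = -2.26 Ω
Z = 18.0 − j2.26 Ω
|Z| = √(18.0² + 2.26²) = 18.1 Ω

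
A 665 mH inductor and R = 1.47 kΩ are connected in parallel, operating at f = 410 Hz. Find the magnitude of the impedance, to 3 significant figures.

1120 Ω

ω = 2πf = 2576 rad/s
X_L = ωL = 1710 Ω
Parallel: admittances add. Y = 1/R + 1/(jωL)
Y = (0.000680 − j0.000584) S
|Y| = 0.000896 S → |Z| = 1/|Y| = 1120 Ω, ∠Z = −∠Y = 40.6°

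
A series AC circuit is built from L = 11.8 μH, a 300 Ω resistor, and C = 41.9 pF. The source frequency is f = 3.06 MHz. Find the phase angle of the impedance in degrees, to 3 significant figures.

-73.5°

ω = 2πf = 1.923e+07 rad/s
X_L = ωL = 227 Ω
X_C = 1/(ωC) = 1240 Ω
Net reactance X = X_L − X_C = -1010 Ω
Z = 300 − j1010 Ω
|Z| = √(300² + 1010²) = 1060 Ω
∠Z = arctan(-1010/300) = -73.5°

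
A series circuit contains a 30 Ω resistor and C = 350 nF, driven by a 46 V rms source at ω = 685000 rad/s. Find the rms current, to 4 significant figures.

X_C = 1/(ωC) = 4.171 Ω
Z = 30.00 − j4.171 Ω
|Z| = √(30.00² + 4.171²) = 30.29 Ω
I = V/|Z| = 46/30.29 = 1.519 A

1.519 A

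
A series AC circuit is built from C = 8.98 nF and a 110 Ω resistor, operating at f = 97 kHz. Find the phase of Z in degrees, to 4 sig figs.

ω = 2πf = 609500 rad/s
X_C = 1/(ωC) = 182.7 Ω
Z = 110.0 − j182.7 Ω
|Z| = √(110.0² + 182.7²) = 213.3 Ω
∠Z = arctan(-182.7/110.0) = -58.95°

-58.95°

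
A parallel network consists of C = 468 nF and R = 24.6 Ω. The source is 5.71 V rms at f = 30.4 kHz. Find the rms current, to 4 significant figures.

ω = 2πf = 191000 rad/s
X_C = 1/(ωC) = 11.19 Ω
Parallel: admittances add. Y = 1/R + jωC
Y = (0.04065 + j0.08939) S
|Y| = 0.09820 S → |Z| = 1/|Y| = 10.18 Ω, ∠Z = −∠Y = -65.55°
I = V/|Z| = 5.71/10.18 = 560.7 mA

560.7 mA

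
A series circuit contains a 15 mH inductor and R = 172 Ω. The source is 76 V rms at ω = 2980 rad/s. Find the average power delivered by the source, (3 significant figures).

31.5 W

X_L = ωL = 44.7 Ω
Z = 172 + j44.7 Ω
|Z| = √(172² + 44.7²) = 178 Ω
∠Z = arctan(44.7/172) = 14.6°
I = V/|Z| = 428 mA
P = VI cos φ = 76 × 0.428 × cos(14.6°) = 31.5 W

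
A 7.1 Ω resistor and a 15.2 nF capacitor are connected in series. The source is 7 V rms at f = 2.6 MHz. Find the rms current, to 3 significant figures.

ω = 2πf = 1.634e+07 rad/s
X_C = 1/(ωC) = 4.03 Ω
Z = 7.10 − j4.03 Ω
|Z| = √(7.10² + 4.03²) = 8.16 Ω
I = V/|Z| = 7/8.16 = 858 mA

858 mA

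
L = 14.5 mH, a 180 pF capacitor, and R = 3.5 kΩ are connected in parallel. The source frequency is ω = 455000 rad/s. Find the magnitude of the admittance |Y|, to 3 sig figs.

X_L = ωL = 6600 Ω
X_C = 1/(ωC) = 12200 Ω
Parallel: admittances add. Y = 1/R + 1/(jωL) + jωC
Y = (0.000286 − j6.97e-05) S
|Y| = 0.000294 S → |Z| = 1/|Y| = 3400 Ω, ∠Z = −∠Y = 13.7°

294 μS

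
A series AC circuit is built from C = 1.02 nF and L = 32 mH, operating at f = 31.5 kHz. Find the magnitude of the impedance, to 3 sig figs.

1380 Ω

ω = 2πf = 197900 rad/s
X_L = ωL = 6330 Ω
X_C = 1/(ωC) = 4950 Ω
Net reactance X = X_L − X_C = 1380 Ω
Z = j1380 Ω
|Z| = √(0² + 1380²) = 1380 Ω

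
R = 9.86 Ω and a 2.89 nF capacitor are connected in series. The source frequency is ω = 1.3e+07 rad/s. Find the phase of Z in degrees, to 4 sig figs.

-69.67°

X_C = 1/(ωC) = 26.62 Ω
Z = 9.860 − j26.62 Ω
|Z| = √(9.860² + 26.62²) = 28.38 Ω
∠Z = arctan(-26.62/9.860) = -69.67°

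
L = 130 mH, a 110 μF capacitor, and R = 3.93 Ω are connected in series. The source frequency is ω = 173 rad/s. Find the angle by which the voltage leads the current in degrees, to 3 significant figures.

-82.6°

X_L = ωL = 22.5 Ω
X_C = 1/(ωC) = 52.5 Ω
Net reactance X = X_L − X_C = -30.1 Ω
Z = 3.93 − j30.1 Ω
|Z| = √(3.93² + 30.1²) = 30.3 Ω
∠Z = arctan(-30.1/3.93) = -82.6°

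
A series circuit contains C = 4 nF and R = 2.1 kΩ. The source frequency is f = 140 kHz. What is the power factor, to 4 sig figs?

ω = 2πf = 879600 rad/s
X_C = 1/(ωC) = 284.2 Ω
Z = 2100 − j284.2 Ω
|Z| = √(2100² + 284.2²) = 2119 Ω
∠Z = arctan(-284.2/2100) = -7.707°
cos φ = cos(-7.707°) = 0.9910

0.9910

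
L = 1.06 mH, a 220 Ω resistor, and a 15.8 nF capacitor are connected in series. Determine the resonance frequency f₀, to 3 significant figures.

38.9 kHz

ω₀ = 1/√(LC) = 1/√(0.00106 × 1.58e-08) = 244400 rad/s
f₀ = ω₀/(2π) = 38.9 kHz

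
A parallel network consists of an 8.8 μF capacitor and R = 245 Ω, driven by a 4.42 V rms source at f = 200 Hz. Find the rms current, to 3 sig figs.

52.1 mA

ω = 2πf = 1257 rad/s
X_C = 1/(ωC) = 90.4 Ω
Parallel: admittances add. Y = 1/R + jωC
Y = (0.00408 + j0.0111) S
|Y| = 0.0118 S → |Z| = 1/|Y| = 84.8 Ω, ∠Z = −∠Y = -69.7°
I = V/|Z| = 4.42/84.8 = 52.1 mA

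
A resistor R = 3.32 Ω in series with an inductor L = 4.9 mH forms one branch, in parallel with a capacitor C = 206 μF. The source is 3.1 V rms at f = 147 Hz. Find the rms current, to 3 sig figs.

357 mA

ω = 2πf = 923.6 rad/s
X_L = ωL = 4.53 Ω
X_C = 1/(ωC) = 5.26 Ω
Branch 1 (R+jX_L): Z₁ = 3.32 + j4.53 Ω, |Z₁| = 5.61 Ω
Branch 2 (−jX_C): Z₂ = −j5.26 Ω
Parallel: Z = Z₁Z₂/(Z₁+Z₂), |Z| = 8.68 Ω, ∠Z = -23.9°
I = V/|Z| = 3.1/8.68 = 357 mA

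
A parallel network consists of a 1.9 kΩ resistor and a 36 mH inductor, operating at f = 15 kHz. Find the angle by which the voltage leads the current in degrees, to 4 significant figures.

29.25°

ω = 2πf = 94250 rad/s
X_L = ωL = 3393 Ω
Parallel: admittances add. Y = 1/R + 1/(jωL)
Y = (0.0005263 − j0.0002947) S
|Y| = 0.0006032 S → |Z| = 1/|Y| = 1658 Ω, ∠Z = −∠Y = 29.25°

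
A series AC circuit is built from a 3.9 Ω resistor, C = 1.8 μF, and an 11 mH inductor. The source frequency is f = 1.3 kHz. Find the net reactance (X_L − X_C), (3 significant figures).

ω = 2πf = 8168 rad/s
X_L = ωL = 89.8 Ω
X_C = 1/(ωC) = 68.0 Ω
X = 89.8 − 68.0 = 21.8 Ω

21.8 Ω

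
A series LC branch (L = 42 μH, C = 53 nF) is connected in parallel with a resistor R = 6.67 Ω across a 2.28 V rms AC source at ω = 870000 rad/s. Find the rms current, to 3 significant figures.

X_L = ωL = 36.5 Ω
X_C = 1/(ωC) = 21.7 Ω
Branch 1: Z₁ = R = 6.67 Ω
Branch 2 (series LC): Z₂ = j(X_L − X_C) = j14.9 Ω
Parallel: Z = Z₁Z₂/(Z₁+Z₂), |Z| = 6.08 Ω, ∠Z = 24.2°
I = V/|Z| = 2.28/6.08 = 375 mA

375 mA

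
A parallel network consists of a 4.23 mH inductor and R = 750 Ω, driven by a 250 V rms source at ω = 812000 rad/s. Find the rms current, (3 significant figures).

X_L = ωL = 3430 Ω
Parallel: admittances add. Y = 1/R + 1/(jωL)
Y = (0.00133 − j0.000291) S
|Y| = 0.00136 S → |Z| = 1/|Y| = 733 Ω, ∠Z = −∠Y = 12.3°
I = V/|Z| = 250/733 = 341 mA

341 mA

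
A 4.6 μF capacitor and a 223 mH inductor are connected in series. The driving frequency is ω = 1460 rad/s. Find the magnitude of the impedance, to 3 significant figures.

X_L = ωL = 326 Ω
X_C = 1/(ωC) = 149 Ω
Net reactance X = X_L − X_C = 177 Ω
Z = j177 Ω
|Z| = √(0² + 177²) = 177 Ω

177 Ω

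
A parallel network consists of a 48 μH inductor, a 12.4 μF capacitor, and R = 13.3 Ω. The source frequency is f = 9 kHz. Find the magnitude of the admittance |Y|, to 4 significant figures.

ω = 2πf = 56550 rad/s
X_L = ωL = 2.714 Ω
X_C = 1/(ωC) = 1.426 Ω
Parallel: admittances add. Y = 1/R + 1/(jωL) + jωC
Y = (0.07519 + j0.3328) S
|Y| = 0.3412 S → |Z| = 1/|Y| = 2.931 Ω, ∠Z = −∠Y = -77.27°

341.2 mS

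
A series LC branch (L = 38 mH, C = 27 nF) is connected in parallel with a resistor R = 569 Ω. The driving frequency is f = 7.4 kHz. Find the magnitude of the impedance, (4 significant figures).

ω = 2πf = 46500 rad/s
X_L = ωL = 1767 Ω
X_C = 1/(ωC) = 796.6 Ω
Branch 1: Z₁ = R = 569.0 Ω
Branch 2 (series LC): Z₂ = j(X_L − X_C) = j970.3 Ω
Parallel: Z = Z₁Z₂/(Z₁+Z₂), |Z| = 490.8 Ω, ∠Z = 30.39°

490.8 Ω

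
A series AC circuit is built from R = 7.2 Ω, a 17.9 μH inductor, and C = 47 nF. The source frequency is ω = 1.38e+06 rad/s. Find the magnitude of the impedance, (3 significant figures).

X_L = ωL = 24.7 Ω
X_C = 1/(ωC) = 15.4 Ω
Net reactance X = X_L − X_C = 9.28 Ω
Z = 7.20 + j9.28 Ω
|Z| = √(7.20² + 9.28²) = 11.7 Ω

11.7 Ω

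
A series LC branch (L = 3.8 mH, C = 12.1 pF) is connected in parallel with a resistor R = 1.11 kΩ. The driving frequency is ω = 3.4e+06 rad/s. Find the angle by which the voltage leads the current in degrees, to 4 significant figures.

X_L = ωL = 12920 Ω
X_C = 1/(ωC) = 24310 Ω
Branch 1: Z₁ = R = 1110 Ω
Branch 2 (series LC): Z₂ = j(X_L − X_C) = −j11390 Ω
Parallel: Z = Z₁Z₂/(Z₁+Z₂), |Z| = 1105 Ω, ∠Z = -5.567°

-5.567°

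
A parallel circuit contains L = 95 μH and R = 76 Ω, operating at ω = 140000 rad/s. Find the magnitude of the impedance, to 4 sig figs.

X_L = ωL = 13.30 Ω
Parallel: admittances add. Y = 1/R + 1/(jωL)
Y = (0.01316 − j0.07519) S
|Y| = 0.07633 S → |Z| = 1/|Y| = 13.10 Ω, ∠Z = −∠Y = 80.07°

13.10 Ω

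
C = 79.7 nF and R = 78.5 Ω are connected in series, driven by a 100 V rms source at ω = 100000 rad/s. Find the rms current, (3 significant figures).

X_C = 1/(ωC) = 125 Ω
Z = 78.5 − j125 Ω
|Z| = √(78.5² + 125²) = 148 Ω
I = V/|Z| = 100/148 = 676 mA

676 mA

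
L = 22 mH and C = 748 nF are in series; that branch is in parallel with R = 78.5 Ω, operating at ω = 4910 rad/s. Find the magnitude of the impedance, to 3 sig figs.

70.8 Ω

X_L = ωL = 108 Ω
X_C = 1/(ωC) = 272 Ω
Branch 1: Z₁ = R = 78.5 Ω
Branch 2 (series LC): Z₂ = j(X_L − X_C) = −j164 Ω
Parallel: Z = Z₁Z₂/(Z₁+Z₂), |Z| = 70.8 Ω, ∠Z = -25.5°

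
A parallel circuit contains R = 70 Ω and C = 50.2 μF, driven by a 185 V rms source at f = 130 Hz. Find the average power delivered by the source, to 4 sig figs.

488.9 W

ω = 2πf = 816.8 rad/s
X_C = 1/(ωC) = 24.39 Ω
Parallel: admittances add. Y = 1/R + jωC
Y = (0.01429 + j0.04100) S
|Y| = 0.04342 S → |Z| = 1/|Y| = 23.03 Ω, ∠Z = −∠Y = -70.79°
I = V/|Z| = 8.033 A
P = VI cos φ = 185 × 8.033 × cos(-70.79°) = 488.9 W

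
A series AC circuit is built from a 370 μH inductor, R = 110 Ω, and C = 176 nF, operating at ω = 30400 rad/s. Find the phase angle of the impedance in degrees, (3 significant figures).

X_L = ωL = 11.2 Ω
X_C = 1/(ωC) = 187 Ω
Net reactance X = X_L − X_C = -176 Ω
Z = 110 − j176 Ω
|Z| = √(110² + 176²) = 207 Ω
∠Z = arctan(-176/110) = -57.9°

-57.9°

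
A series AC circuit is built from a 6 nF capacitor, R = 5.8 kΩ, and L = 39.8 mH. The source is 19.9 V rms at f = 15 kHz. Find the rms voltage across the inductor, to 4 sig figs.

12.18 V

ω = 2πf = 94250 rad/s
X_L = ωL = 3751 Ω
X_C = 1/(ωC) = 1768 Ω
Net reactance X = X_L − X_C = 1983 Ω
Z = 5800 + j1983 Ω
|Z| = √(5800² + 1983²) = 6130 Ω
I = V/|Z| = 3.247 mA
V_L = I·|Z_L| = 0.003247 × 3751 = 12.18 V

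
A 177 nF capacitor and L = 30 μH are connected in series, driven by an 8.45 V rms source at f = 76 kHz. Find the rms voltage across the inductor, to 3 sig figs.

ω = 2πf = 477500 rad/s
X_L = ωL = 14.3 Ω
X_C = 1/(ωC) = 11.8 Ω
Net reactance X = X_L − X_C = 2.49 Ω
Z = j2.49 Ω
|Z| = √(0² + 2.49²) = 2.49 Ω
I = V/|Z| = 3.39 A
V_L = I·|Z_L| = 3.39 × 14.3 = 48.5 V

48.5 V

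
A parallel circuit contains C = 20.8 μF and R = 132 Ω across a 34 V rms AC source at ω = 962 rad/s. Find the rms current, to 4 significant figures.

X_C = 1/(ωC) = 49.98 Ω
Parallel: admittances add. Y = 1/R + jωC
Y = (0.007576 + j0.02001) S
|Y| = 0.02140 S → |Z| = 1/|Y| = 46.74 Ω, ∠Z = −∠Y = -69.26°
I = V/|Z| = 34/46.74 = 727.5 mA

727.5 mA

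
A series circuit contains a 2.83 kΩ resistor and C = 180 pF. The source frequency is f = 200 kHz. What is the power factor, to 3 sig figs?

0.539

ω = 2πf = 1.257e+06 rad/s
X_C = 1/(ωC) = 4420 Ω
Z = 2830 − j4420 Ω
|Z| = √(2830² + 4420²) = 5250 Ω
∠Z = arctan(-4420/2830) = -57.4°
cos φ = cos(-57.4°) = 0.539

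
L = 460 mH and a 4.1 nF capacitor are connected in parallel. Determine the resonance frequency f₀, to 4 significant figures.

3.665 kHz

ω₀ = 1/√(LC) = 1/√(0.46 × 4.1e-09) = 23030 rad/s
f₀ = ω₀/(2π) = 3.665 kHz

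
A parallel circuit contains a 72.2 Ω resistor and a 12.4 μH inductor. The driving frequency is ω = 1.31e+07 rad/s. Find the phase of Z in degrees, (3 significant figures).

X_L = ωL = 162 Ω
Parallel: admittances add. Y = 1/R + 1/(jωL)
Y = (0.0139 − j0.00616) S
|Y| = 0.0152 S → |Z| = 1/|Y| = 66.0 Ω, ∠Z = −∠Y = 24.0°

24.0°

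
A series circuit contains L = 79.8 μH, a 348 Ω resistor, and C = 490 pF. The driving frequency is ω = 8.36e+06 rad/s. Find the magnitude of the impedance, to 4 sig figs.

547.8 Ω

X_L = ωL = 667.1 Ω
X_C = 1/(ωC) = 244.1 Ω
Net reactance X = X_L − X_C = 423.0 Ω
Z = 348.0 + j423.0 Ω
|Z| = √(348.0² + 423.0²) = 547.8 Ω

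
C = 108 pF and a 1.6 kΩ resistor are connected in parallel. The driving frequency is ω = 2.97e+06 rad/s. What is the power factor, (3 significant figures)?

0.890

X_C = 1/(ωC) = 3120 Ω
Parallel: admittances add. Y = 1/R + jωC
Y = (0.000625 + j0.000321) S
|Y| = 0.000703 S → |Z| = 1/|Y| = 1420 Ω, ∠Z = −∠Y = -27.2°
cos φ = cos(-27.2°) = 0.890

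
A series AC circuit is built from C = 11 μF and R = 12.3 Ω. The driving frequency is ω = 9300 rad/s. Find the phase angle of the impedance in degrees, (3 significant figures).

X_C = 1/(ωC) = 9.78 Ω
Z = 12.3 − j9.78 Ω
|Z| = √(12.3² + 9.78²) = 15.7 Ω
∠Z = arctan(-9.78/12.3) = -38.5°

-38.5°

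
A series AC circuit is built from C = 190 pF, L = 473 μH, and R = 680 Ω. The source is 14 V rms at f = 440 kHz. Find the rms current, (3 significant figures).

ω = 2πf = 2.765e+06 rad/s
X_L = ωL = 1310 Ω
X_C = 1/(ωC) = 1900 Ω
Net reactance X = X_L − X_C = -596 Ω
Z = 680 − j596 Ω
|Z| = √(680² + 596²) = 904 Ω
I = V/|Z| = 14/904 = 15.5 mA

15.5 mA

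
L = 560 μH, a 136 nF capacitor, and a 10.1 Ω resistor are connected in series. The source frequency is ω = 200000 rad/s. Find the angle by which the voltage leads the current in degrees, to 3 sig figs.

82.4°

X_L = ωL = 112 Ω
X_C = 1/(ωC) = 36.8 Ω
Net reactance X = X_L − X_C = 75.2 Ω
Z = 10.1 + j75.2 Ω
|Z| = √(10.1² + 75.2²) = 75.9 Ω
∠Z = arctan(75.2/10.1) = 82.4°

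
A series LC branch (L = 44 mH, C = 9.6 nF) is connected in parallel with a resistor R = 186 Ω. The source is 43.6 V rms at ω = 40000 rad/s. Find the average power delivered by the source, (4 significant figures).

10.22 W

X_L = ωL = 1760 Ω
X_C = 1/(ωC) = 2604 Ω
Branch 1: Z₁ = R = 186.0 Ω
Branch 2 (series LC): Z₂ = j(X_L − X_C) = −j844.2 Ω
Parallel: Z = Z₁Z₂/(Z₁+Z₂), |Z| = 181.6 Ω, ∠Z = -12.43°
I = V/|Z| = 240.0 mA
P = VI cos φ = 43.6 × 0.2400 × cos(-12.43°) = 10.22 W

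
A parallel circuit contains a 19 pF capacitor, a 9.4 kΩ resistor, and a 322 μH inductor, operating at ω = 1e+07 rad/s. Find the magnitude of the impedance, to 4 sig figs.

6219 Ω

X_L = ωL = 3220 Ω
X_C = 1/(ωC) = 5263 Ω
Parallel: admittances add. Y = 1/R + 1/(jωL) + jωC
Y = (0.0001064 − j0.0001206) S
|Y| = 0.0001608 S → |Z| = 1/|Y| = 6219 Ω, ∠Z = −∠Y = 48.57°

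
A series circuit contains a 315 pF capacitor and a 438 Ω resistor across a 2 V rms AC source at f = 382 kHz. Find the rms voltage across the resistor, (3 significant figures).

ω = 2πf = 2.4e+06 rad/s
X_C = 1/(ωC) = 1320 Ω
Z = 438 − j1320 Ω
|Z| = √(438² + 1320²) = 1390 Ω
I = V/|Z| = 1.44 mA
V_R = I·|Z_R| = 0.00144 × 438 = 0.629 V

0.629 V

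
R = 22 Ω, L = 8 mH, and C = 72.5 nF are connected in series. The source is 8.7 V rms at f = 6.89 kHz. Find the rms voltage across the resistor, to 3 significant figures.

5.41 V

ω = 2πf = 43290 rad/s
X_L = ωL = 346 Ω
X_C = 1/(ωC) = 319 Ω
Net reactance X = X_L − X_C = 27.7 Ω
Z = 22.0 + j27.7 Ω
|Z| = √(22.0² + 27.7²) = 35.4 Ω
I = V/|Z| = 246 mA
V_R = I·|Z_R| = 0.246 × 22.0 = 5.41 V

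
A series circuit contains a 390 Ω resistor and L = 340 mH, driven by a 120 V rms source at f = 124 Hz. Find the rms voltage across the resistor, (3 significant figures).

ω = 2πf = 779.1 rad/s
X_L = ωL = 265 Ω
Z = 390 + j265 Ω
|Z| = √(390² + 265²) = 471 Ω
I = V/|Z| = 255 mA
V_R = I·|Z_R| = 0.255 × 390 = 99.3 V

99.3 V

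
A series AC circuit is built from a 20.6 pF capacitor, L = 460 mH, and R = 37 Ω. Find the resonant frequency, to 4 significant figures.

ω₀ = 1/√(LC) = 1/√(0.46 × 2.06e-11) = 324900 rad/s
f₀ = ω₀/(2π) = 51.70 kHz

51.70 kHz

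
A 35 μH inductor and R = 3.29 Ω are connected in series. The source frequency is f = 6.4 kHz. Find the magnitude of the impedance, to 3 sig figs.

3.58 Ω

ω = 2πf = 40210 rad/s
X_L = ωL = 1.41 Ω
Z = 3.29 + j1.41 Ω
|Z| = √(3.29² + 1.41²) = 3.58 Ω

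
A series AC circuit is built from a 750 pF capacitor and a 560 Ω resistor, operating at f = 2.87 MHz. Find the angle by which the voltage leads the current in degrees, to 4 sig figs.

ω = 2πf = 1.803e+07 rad/s
X_C = 1/(ωC) = 73.94 Ω
Z = 560.0 − j73.94 Ω
|Z| = √(560.0² + 73.94²) = 564.9 Ω
∠Z = arctan(-73.94/560.0) = -7.522°

-7.522°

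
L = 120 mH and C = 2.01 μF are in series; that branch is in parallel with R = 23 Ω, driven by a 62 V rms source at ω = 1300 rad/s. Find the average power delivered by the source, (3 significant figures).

167 W

X_L = ωL = 156 Ω
X_C = 1/(ωC) = 383 Ω
Branch 1: Z₁ = R = 23.0 Ω
Branch 2 (series LC): Z₂ = j(X_L − X_C) = −j227 Ω
Parallel: Z = Z₁Z₂/(Z₁+Z₂), |Z| = 22.9 Ω, ∠Z = -5.79°
I = V/|Z| = 2.71 A
P = VI cos φ = 62 × 2.71 × cos(-5.79°) = 167 W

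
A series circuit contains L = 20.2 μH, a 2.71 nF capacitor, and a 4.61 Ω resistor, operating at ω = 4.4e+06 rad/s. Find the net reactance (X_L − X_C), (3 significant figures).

5.02 Ω

X_L = ωL = 88.9 Ω
X_C = 1/(ωC) = 83.9 Ω
X = 88.9 − 83.9 = 5.02 Ω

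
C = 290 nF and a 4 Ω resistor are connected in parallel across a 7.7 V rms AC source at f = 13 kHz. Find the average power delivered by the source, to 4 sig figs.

14.82 W

ω = 2πf = 81680 rad/s
X_C = 1/(ωC) = 42.22 Ω
Parallel: admittances add. Y = 1/R + jωC
Y = (0.2500 + j0.02369) S
|Y| = 0.2511 S → |Z| = 1/|Y| = 3.982 Ω, ∠Z = −∠Y = -5.413°
I = V/|Z| = 1.934 A
P = VI cos φ = 7.7 × 1.934 × cos(-5.413°) = 14.82 W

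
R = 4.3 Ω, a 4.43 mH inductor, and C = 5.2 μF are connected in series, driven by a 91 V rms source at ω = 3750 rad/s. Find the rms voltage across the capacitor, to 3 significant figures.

134 V

X_L = ωL = 16.6 Ω
X_C = 1/(ωC) = 51.3 Ω
Net reactance X = X_L − X_C = -34.7 Ω
Z = 4.30 − j34.7 Ω
|Z| = √(4.30² + 34.7²) = 34.9 Ω
I = V/|Z| = 2.60 A
V_C = I·|Z_C| = 2.60 × 51.3 = 134 V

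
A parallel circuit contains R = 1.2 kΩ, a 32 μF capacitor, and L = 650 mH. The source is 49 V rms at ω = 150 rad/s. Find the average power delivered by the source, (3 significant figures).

X_L = ωL = 97.5 Ω
X_C = 1/(ωC) = 208 Ω
Parallel: admittances add. Y = 1/R + 1/(jωL) + jωC
Y = (0.000833 − j0.00546) S
|Y| = 0.00552 S → |Z| = 1/|Y| = 181 Ω, ∠Z = −∠Y = 81.3°
I = V/|Z| = 270 mA
P = VI cos φ = 49 × 0.270 × cos(81.3°) = 2.00 W

2.00 W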